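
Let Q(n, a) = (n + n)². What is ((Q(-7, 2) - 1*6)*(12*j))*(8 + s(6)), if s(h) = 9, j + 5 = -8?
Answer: -503880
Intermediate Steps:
j = -13 (j = -5 - 8 = -13)
Q(n, a) = 4*n² (Q(n, a) = (2*n)² = 4*n²)
((Q(-7, 2) - 1*6)*(12*j))*(8 + s(6)) = ((4*(-7)² - 1*6)*(12*(-13)))*(8 + 9) = ((4*49 - 6)*(-156))*17 = ((196 - 6)*(-156))*17 = (190*(-156))*17 = -29640*17 = -503880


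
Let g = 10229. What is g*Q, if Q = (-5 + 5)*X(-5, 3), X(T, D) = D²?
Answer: 0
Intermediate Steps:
Q = 0 (Q = (-5 + 5)*3² = 0*9 = 0)
g*Q = 10229*0 = 0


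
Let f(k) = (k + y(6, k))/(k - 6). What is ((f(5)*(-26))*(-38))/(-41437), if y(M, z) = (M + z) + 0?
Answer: 15808/41437 ≈ 0.38149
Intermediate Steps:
y(M, z) = M + z
f(k) = (6 + 2*k)/(-6 + k) (f(k) = (k + (6 + k))/(k - 6) = (6 + 2*k)/(-6 + k))
((f(5)*(-26))*(-38))/(-41437) = (((2*(3 + 5)/(-6 + 5))*(-26))*(-38))/(-41437) = (((2*8/(-1))*(-26))*(-38))*(-1/41437) = (((2*(-1)*8)*(-26))*(-38))*(-1/41437) = (-16*(-26)*(-38))*(-1/41437) = (416*(-38))*(-1/41437) = -15808*(-1/41437) = 15808/41437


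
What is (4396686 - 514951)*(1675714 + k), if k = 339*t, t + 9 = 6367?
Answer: 14871221796860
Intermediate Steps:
t = 6358 (t = -9 + 6367 = 6358)
k = 2155362 (k = 339*6358 = 2155362)
(4396686 - 514951)*(1675714 + k) = (4396686 - 514951)*(1675714 + 2155362) = 3881735*3831076 = 14871221796860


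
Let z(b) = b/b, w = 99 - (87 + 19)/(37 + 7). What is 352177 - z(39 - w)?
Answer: 352176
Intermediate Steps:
w = 2125/22 (w = 99 - 106/44 = 99 - 1*53/22 = 99 - 53/22 = 2125/22 ≈ 96.591)
z(b) = 1
352177 - z(39 - w) = 352177 - 1*1 = 352177 - 1 = 352176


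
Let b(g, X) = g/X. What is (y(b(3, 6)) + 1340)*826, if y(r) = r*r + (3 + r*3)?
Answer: 2221527/2 ≈ 1.1108e+6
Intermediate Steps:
y(r) = 3 + r**2 + 3*r (y(r) = r**2 + (3 + 3*r) = 3 + r**2 + 3*r)
(y(b(3, 6)) + 1340)*826 = ((3 + (3/6)**2 + 3*(3/6)) + 1340)*826 = ((3 + (3*(1/6))**2 + 3*(3*(1/6))) + 1340)*826 = ((3 + (1/2)**2 + 3*(1/2)) + 1340)*826 = ((3 + 1/4 + 3/2) + 1340)*826 = (19/4 + 1340)*826 = (5379/4)*826 = 2221527/2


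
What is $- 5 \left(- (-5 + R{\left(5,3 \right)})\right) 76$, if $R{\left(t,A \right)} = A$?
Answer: $-760$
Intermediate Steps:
$- 5 \left(- (-5 + R{\left(5,3 \right)})\right) 76 = - 5 \left(- (-5 + 3)\right) 76 = - 5 \left(\left(-1\right) \left(-2\right)\right) 76 = \left(-5\right) 2 \cdot 76 = \left(-10\right) 76 = -760$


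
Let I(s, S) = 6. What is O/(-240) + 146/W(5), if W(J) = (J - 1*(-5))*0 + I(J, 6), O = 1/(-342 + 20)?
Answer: 626827/25760 ≈ 24.333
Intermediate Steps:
O = -1/322 (O = 1/(-322) = -1/322 ≈ -0.0031056)
W(J) = 6 (W(J) = (J - 1*(-5))*0 + 6 = (J + 5)*0 + 6 = (5 + J)*0 + 6 = 0 + 6 = 6)
O/(-240) + 146/W(5) = -1/322/(-240) + 146/6 = -1/322*(-1/240) + 146*(⅙) = 1/77280 + 73/3 = 626827/25760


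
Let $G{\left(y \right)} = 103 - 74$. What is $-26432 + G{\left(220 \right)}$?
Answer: $-26403$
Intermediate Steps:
$G{\left(y \right)} = 29$
$-26432 + G{\left(220 \right)} = -26432 + 29 = -26403$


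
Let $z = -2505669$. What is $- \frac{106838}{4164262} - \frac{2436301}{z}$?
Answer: $\frac{4938847505120}{5217131100639} \approx 0.94666$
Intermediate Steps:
$- \frac{106838}{4164262} - \frac{2436301}{z} = - \frac{106838}{4164262} - \frac{2436301}{-2505669} = \left(-106838\right) \frac{1}{4164262} - - \frac{2436301}{2505669} = - \frac{53419}{2082131} + \frac{2436301}{2505669} = \frac{4938847505120}{5217131100639}$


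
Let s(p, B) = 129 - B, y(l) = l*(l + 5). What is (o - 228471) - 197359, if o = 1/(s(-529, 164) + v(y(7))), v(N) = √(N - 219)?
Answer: -115825767/272 - 3*I*√15/1360 ≈ -4.2583e+5 - 0.0085433*I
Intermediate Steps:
y(l) = l*(5 + l)
v(N) = √(-219 + N)
o = 1/(-35 + 3*I*√15) (o = 1/((129 - 1*164) + √(-219 + 7*(5 + 7))) = 1/((129 - 164) + √(-219 + 7*12)) = 1/(-35 + √(-219 + 84)) = 1/(-35 + √(-135)) = 1/(-35 + 3*I*√15) ≈ -0.025735 - 0.0085433*I)
(o - 228471) - 197359 = ((-7/272 - 3*I*√15/1360) - 228471) - 197359 = (-62144119/272 - 3*I*√15/1360) - 197359 = -115825767/272 - 3*I*√15/1360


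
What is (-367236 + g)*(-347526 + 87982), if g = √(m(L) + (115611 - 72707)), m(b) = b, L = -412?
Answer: 95313900384 - 519088*√10623 ≈ 9.5260e+10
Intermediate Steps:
g = 2*√10623 (g = √(-412 + (115611 - 72707)) = √(-412 + 42904) = √42492 = 2*√10623 ≈ 206.14)
(-367236 + g)*(-347526 + 87982) = (-367236 + 2*√10623)*(-347526 + 87982) = (-367236 + 2*√10623)*(-259544) = 95313900384 - 519088*√10623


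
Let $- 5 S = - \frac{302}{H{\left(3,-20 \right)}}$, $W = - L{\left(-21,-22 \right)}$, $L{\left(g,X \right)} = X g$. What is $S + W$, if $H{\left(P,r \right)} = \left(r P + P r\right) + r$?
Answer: $- \frac{161851}{350} \approx -462.43$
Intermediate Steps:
$H{\left(P,r \right)} = r + 2 P r$ ($H{\left(P,r \right)} = \left(P r + P r\right) + r = 2 P r + r = r + 2 P r$)
$W = -462$ ($W = - \left(-22\right) \left(-21\right) = \left(-1\right) 462 = -462$)
$S = - \frac{151}{350}$ ($S = - \frac{\left(-302\right) \frac{1}{\left(-20\right) \left(1 + 2 \cdot 3\right)}}{5} = - \frac{\left(-302\right) \frac{1}{\left(-20\right) \left(1 + 6\right)}}{5} = - \frac{\left(-302\right) \frac{1}{\left(-20\right) 7}}{5} = - \frac{\left(-302\right) \frac{1}{-140}}{5} = - \frac{\left(-302\right) \left(- \frac{1}{140}\right)}{5} = \left(- \frac{1}{5}\right) \frac{151}{70} = - \frac{151}{350} \approx -0.43143$)
$S + W = - \frac{151}{350} - 462 = - \frac{161851}{350}$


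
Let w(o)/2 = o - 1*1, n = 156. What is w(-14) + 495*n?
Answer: 77190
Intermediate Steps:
w(o) = -2 + 2*o (w(o) = 2*(o - 1*1) = 2*(o - 1) = 2*(-1 + o) = -2 + 2*o)
w(-14) + 495*n = (-2 + 2*(-14)) + 495*156 = (-2 - 28) + 77220 = -30 + 77220 = 77190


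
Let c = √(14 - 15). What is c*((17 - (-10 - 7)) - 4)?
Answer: 30*I ≈ 30.0*I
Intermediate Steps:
c = I (c = √(-1) = I ≈ 1.0*I)
c*((17 - (-10 - 7)) - 4) = I*((17 - (-10 - 7)) - 4) = I*((17 - 1*(-17)) - 4) = I*((17 + 17) - 4) = I*(34 - 4) = I*30 = 30*I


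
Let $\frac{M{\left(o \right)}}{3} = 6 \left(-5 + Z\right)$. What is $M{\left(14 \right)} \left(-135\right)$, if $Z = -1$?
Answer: $14580$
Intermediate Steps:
$M{\left(o \right)} = -108$ ($M{\left(o \right)} = 3 \cdot 6 \left(-5 - 1\right) = 3 \cdot 6 \left(-6\right) = 3 \left(-36\right) = -108$)
$M{\left(14 \right)} \left(-135\right) = \left(-108\right) \left(-135\right) = 14580$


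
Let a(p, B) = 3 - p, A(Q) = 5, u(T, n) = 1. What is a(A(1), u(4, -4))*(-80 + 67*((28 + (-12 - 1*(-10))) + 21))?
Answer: -6138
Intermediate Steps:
a(A(1), u(4, -4))*(-80 + 67*((28 + (-12 - 1*(-10))) + 21)) = (3 - 1*5)*(-80 + 67*((28 + (-12 - 1*(-10))) + 21)) = (3 - 5)*(-80 + 67*((28 + (-12 + 10)) + 21)) = -2*(-80 + 67*((28 - 2) + 21)) = -2*(-80 + 67*(26 + 21)) = -2*(-80 + 67*47) = -2*(-80 + 3149) = -2*3069 = -6138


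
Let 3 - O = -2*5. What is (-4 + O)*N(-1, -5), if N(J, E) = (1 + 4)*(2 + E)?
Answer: -135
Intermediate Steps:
O = 13 (O = 3 - (-2)*5 = 3 - 1*(-10) = 3 + 10 = 13)
N(J, E) = 10 + 5*E (N(J, E) = 5*(2 + E) = 10 + 5*E)
(-4 + O)*N(-1, -5) = (-4 + 13)*(10 + 5*(-5)) = 9*(10 - 25) = 9*(-15) = -135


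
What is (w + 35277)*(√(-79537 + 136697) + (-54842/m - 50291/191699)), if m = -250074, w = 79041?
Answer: -4368037804192/887758069 + 228636*√14290 ≈ 2.7326e+7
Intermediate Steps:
(w + 35277)*(√(-79537 + 136697) + (-54842/m - 50291/191699)) = (79041 + 35277)*(√(-79537 + 136697) + (-54842/(-250074) - 50291/191699)) = 114318*(√57160 + (-54842*(-1/250074) - 50291*1/191699)) = 114318*(2*√14290 + (27421/125037 - 50291/191699)) = 114318*(2*√14290 - 1031657488/23969467863) = 114318*(-1031657488/23969467863 + 2*√14290) = -4368037804192/887758069 + 228636*√14290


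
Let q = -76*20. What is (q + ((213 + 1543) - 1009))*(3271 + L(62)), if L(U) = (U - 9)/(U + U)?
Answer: -313572861/124 ≈ -2.5288e+6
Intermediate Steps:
q = -1520
L(U) = (-9 + U)/(2*U) (L(U) = (-9 + U)/((2*U)) = (-9 + U)*(1/(2*U)) = (-9 + U)/(2*U))
(q + ((213 + 1543) - 1009))*(3271 + L(62)) = (-1520 + ((213 + 1543) - 1009))*(3271 + (½)*(-9 + 62)/62) = (-1520 + (1756 - 1009))*(3271 + (½)*(1/62)*53) = (-1520 + 747)*(3271 + 53/124) = -773*405657/124 = -313572861/124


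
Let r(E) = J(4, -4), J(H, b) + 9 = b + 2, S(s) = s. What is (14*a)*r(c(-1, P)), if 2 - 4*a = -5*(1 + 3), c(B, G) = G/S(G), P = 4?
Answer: -847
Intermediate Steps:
c(B, G) = 1 (c(B, G) = G/G = 1)
J(H, b) = -7 + b (J(H, b) = -9 + (b + 2) = -9 + (2 + b) = -7 + b)
r(E) = -11 (r(E) = -7 - 4 = -11)
a = 11/2 (a = 1/2 - (-5)*(1 + 3)/4 = 1/2 - (-5)*4/4 = 1/2 - 1/4*(-20) = 1/2 + 5 = 11/2 ≈ 5.5000)
(14*a)*r(c(-1, P)) = (14*(11/2))*(-11) = 77*(-11) = -847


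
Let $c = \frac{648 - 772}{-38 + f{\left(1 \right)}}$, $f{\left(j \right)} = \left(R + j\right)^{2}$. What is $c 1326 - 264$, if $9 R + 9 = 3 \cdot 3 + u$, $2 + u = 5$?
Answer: $\frac{696876}{163} \approx 4275.3$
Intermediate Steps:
$u = 3$ ($u = -2 + 5 = 3$)
$R = \frac{1}{3}$ ($R = -1 + \frac{3 \cdot 3 + 3}{9} = -1 + \frac{9 + 3}{9} = -1 + \frac{1}{9} \cdot 12 = -1 + \frac{4}{3} = \frac{1}{3} \approx 0.33333$)
$f{\left(j \right)} = \left(\frac{1}{3} + j\right)^{2}$
$c = \frac{558}{163}$ ($c = \frac{648 - 772}{-38 + \frac{\left(1 + 3 \cdot 1\right)^{2}}{9}} = - \frac{124}{-38 + \frac{\left(1 + 3\right)^{2}}{9}} = - \frac{124}{-38 + \frac{4^{2}}{9}} = - \frac{124}{-38 + \frac{1}{9} \cdot 16} = - \frac{124}{-38 + \frac{16}{9}} = - \frac{124}{- \frac{326}{9}} = \left(-124\right) \left(- \frac{9}{326}\right) = \frac{558}{163} \approx 3.4233$)
$c 1326 - 264 = \frac{558}{163} \cdot 1326 - 264 = \frac{739908}{163} - 264 = \frac{696876}{163}$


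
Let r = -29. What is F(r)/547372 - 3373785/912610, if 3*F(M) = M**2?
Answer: -553937882405/149861148276 ≈ -3.6963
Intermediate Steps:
F(M) = M**2/3
F(r)/547372 - 3373785/912610 = ((1/3)*(-29)**2)/547372 - 3373785/912610 = ((1/3)*841)*(1/547372) - 3373785*1/912610 = (841/3)*(1/547372) - 674757/182522 = 841/1642116 - 674757/182522 = -553937882405/149861148276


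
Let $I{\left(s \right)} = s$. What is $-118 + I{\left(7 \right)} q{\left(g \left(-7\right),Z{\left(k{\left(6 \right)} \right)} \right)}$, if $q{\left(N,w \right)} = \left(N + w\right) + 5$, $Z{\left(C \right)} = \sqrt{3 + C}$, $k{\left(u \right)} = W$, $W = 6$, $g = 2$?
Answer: $-160$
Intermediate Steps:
$k{\left(u \right)} = 6$
$q{\left(N,w \right)} = 5 + N + w$
$-118 + I{\left(7 \right)} q{\left(g \left(-7\right),Z{\left(k{\left(6 \right)} \right)} \right)} = -118 + 7 \left(5 + 2 \left(-7\right) + \sqrt{3 + 6}\right) = -118 + 7 \left(5 - 14 + \sqrt{9}\right) = -118 + 7 \left(5 - 14 + 3\right) = -118 + 7 \left(-6\right) = -118 - 42 = -160$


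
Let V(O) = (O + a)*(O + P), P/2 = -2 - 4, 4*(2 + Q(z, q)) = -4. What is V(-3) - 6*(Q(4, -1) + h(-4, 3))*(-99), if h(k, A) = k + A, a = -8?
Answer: -2211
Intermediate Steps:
h(k, A) = A + k
Q(z, q) = -3 (Q(z, q) = -2 + (¼)*(-4) = -2 - 1 = -3)
P = -12 (P = 2*(-2 - 4) = 2*(-6) = -12)
V(O) = (-12 + O)*(-8 + O) (V(O) = (O - 8)*(O - 12) = (-8 + O)*(-12 + O) = (-12 + O)*(-8 + O))
V(-3) - 6*(Q(4, -1) + h(-4, 3))*(-99) = (96 + (-3)² - 20*(-3)) - 6*(-3 + (3 - 4))*(-99) = (96 + 9 + 60) - 6*(-3 - 1)*(-99) = 165 - 6*(-4)*(-99) = 165 + 24*(-99) = 165 - 2376 = -2211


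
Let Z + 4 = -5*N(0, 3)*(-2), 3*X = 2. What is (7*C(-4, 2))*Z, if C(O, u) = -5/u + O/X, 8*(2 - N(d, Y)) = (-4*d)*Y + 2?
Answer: -3213/4 ≈ -803.25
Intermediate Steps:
X = ⅔ (X = (⅓)*2 = ⅔ ≈ 0.66667)
N(d, Y) = 7/4 + Y*d/2 (N(d, Y) = 2 - ((-4*d)*Y + 2)/8 = 2 - (-4*Y*d + 2)/8 = 2 - (2 - 4*Y*d)/8 = 2 + (-¼ + Y*d/2) = 7/4 + Y*d/2)
Z = 27/2 (Z = -4 - 5*(7/4 + (½)*3*0)*(-2) = -4 - 5*(7/4 + 0)*(-2) = -4 - 5*7/4*(-2) = -4 - 35/4*(-2) = -4 + 35/2 = 27/2 ≈ 13.500)
C(O, u) = -5/u + 3*O/2 (C(O, u) = -5/u + O/(⅔) = -5/u + O*(3/2) = -5/u + 3*O/2)
(7*C(-4, 2))*Z = (7*(-5/2 + (3/2)*(-4)))*(27/2) = (7*(-5*½ - 6))*(27/2) = (7*(-5/2 - 6))*(27/2) = (7*(-17/2))*(27/2) = -119/2*27/2 = -3213/4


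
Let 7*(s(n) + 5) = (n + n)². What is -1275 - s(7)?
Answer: -1298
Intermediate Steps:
s(n) = -5 + 4*n²/7 (s(n) = -5 + (n + n)²/7 = -5 + (2*n)²/7 = -5 + (4*n²)/7 = -5 + 4*n²/7)
-1275 - s(7) = -1275 - (-5 + (4/7)*7²) = -1275 - (-5 + (4/7)*49) = -1275 - (-5 + 28) = -1275 - 1*23 = -1275 - 23 = -1298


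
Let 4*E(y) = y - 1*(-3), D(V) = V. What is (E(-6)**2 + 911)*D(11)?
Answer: 160435/16 ≈ 10027.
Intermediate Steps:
E(y) = 3/4 + y/4 (E(y) = (y - 1*(-3))/4 = (y + 3)/4 = (3 + y)/4 = 3/4 + y/4)
(E(-6)**2 + 911)*D(11) = ((3/4 + (1/4)*(-6))**2 + 911)*11 = ((3/4 - 3/2)**2 + 911)*11 = ((-3/4)**2 + 911)*11 = (9/16 + 911)*11 = (14585/16)*11 = 160435/16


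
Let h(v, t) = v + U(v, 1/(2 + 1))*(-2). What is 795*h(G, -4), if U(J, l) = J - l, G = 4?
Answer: -2650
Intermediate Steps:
h(v, t) = 2/3 - v (h(v, t) = v + (v - 1/(2 + 1))*(-2) = v + (v - 1/3)*(-2) = v + (-1/3 + v)*(-2) = v + (2/3 - 2*v) = 2/3 - v)
795*h(G, -4) = 795*(2/3 - 1*4) = 795*(2/3 - 4) = 795*(-10/3) = -2650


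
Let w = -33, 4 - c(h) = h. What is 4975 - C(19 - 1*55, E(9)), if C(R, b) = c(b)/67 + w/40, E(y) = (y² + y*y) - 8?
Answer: 13341211/2680 ≈ 4978.1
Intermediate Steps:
c(h) = 4 - h
E(y) = -8 + 2*y² (E(y) = (y² + y²) - 8 = 2*y² - 8 = -8 + 2*y²)
C(R, b) = -2051/2680 - b/67 (C(R, b) = (4 - b)/67 - 33/40 = (4 - b)*(1/67) - 33*1/40 = (4/67 - b/67) - 33/40 = -2051/2680 - b/67)
4975 - C(19 - 1*55, E(9)) = 4975 - (-2051/2680 - (-8 + 2*9²)/67) = 4975 - (-2051/2680 - (-8 + 2*81)/67) = 4975 - (-2051/2680 - (-8 + 162)/67) = 4975 - (-2051/2680 - 1/67*154) = 4975 - (-2051/2680 - 154/67) = 4975 - 1*(-8211/2680) = 4975 + 8211/2680 = 13341211/2680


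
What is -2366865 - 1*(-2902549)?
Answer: 535684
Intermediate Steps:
-2366865 - 1*(-2902549) = -2366865 + 2902549 = 535684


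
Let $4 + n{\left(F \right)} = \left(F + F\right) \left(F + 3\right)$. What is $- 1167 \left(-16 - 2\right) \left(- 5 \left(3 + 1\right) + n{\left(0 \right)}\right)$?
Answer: $-504144$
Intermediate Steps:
$n{\left(F \right)} = -4 + 2 F \left(3 + F\right)$ ($n{\left(F \right)} = -4 + \left(F + F\right) \left(F + 3\right) = -4 + 2 F \left(3 + F\right)$)
$- 1167 \left(-16 - 2\right) \left(- 5 \left(3 + 1\right) + n{\left(0 \right)}\right) = - 1167 \left(-16 - 2\right) \left(- 5 \left(3 + 1\right) + \left(-4 + 2 \cdot 0^{2} + 6 \cdot 0\right)\right) = - 1167 \left(- 18 \left(\left(-5\right) 4 + \left(-4 + 2 \cdot 0 + 0\right)\right)\right) = - 1167 \left(- 18 \left(-20 + \left(-4 + 0 + 0\right)\right)\right) = - 1167 \left(- 18 \left(-20 - 4\right)\right) = - 1167 \left(\left(-18\right) \left(-24\right)\right) = \left(-1167\right) 432 = -504144$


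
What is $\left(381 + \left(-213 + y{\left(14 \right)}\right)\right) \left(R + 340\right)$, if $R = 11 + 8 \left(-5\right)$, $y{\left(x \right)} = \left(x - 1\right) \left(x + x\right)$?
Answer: $165452$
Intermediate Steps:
$y{\left(x \right)} = 2 x \left(-1 + x\right)$ ($y{\left(x \right)} = \left(-1 + x\right) 2 x = 2 x \left(-1 + x\right)$)
$R = -29$ ($R = 11 - 40 = -29$)
$\left(381 + \left(-213 + y{\left(14 \right)}\right)\right) \left(R + 340\right) = \left(381 - \left(213 - 28 \left(-1 + 14\right)\right)\right) \left(-29 + 340\right) = \left(381 - \left(213 - 364\right)\right) 311 = \left(381 + \left(-213 + 364\right)\right) 311 = \left(381 + 151\right) 311 = 532 \cdot 311 = 165452$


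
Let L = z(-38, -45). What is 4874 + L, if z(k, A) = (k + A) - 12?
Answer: 4779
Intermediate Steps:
z(k, A) = -12 + A + k (z(k, A) = (A + k) - 12 = -12 + A + k)
L = -95 (L = -12 - 45 - 38 = -95)
4874 + L = 4874 - 95 = 4779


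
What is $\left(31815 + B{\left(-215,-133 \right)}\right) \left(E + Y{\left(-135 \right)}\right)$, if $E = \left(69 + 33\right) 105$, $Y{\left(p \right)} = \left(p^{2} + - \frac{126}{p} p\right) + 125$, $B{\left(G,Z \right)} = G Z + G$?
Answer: $1741682130$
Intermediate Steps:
$B{\left(G,Z \right)} = G + G Z$
$Y{\left(p \right)} = -1 + p^{2}$ ($Y{\left(p \right)} = \left(p^{2} - 126\right) + 125 = \left(-126 + p^{2}\right) + 125 = -1 + p^{2}$)
$E = 10710$ ($E = 102 \cdot 105 = 10710$)
$\left(31815 + B{\left(-215,-133 \right)}\right) \left(E + Y{\left(-135 \right)}\right) = \left(31815 - 215 \left(1 - 133\right)\right) \left(10710 - \left(1 - \left(-135\right)^{2}\right)\right) = \left(31815 - -28380\right) \left(10710 + \left(-1 + 18225\right)\right) = \left(31815 + 28380\right) \left(10710 + 18224\right) = 60195 \cdot 28934 = 1741682130$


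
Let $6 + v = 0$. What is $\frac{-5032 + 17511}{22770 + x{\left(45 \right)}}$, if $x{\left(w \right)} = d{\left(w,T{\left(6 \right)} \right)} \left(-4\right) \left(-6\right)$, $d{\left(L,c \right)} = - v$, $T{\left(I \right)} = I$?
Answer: $\frac{12479}{22914} \approx 0.5446$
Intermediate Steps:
$v = -6$ ($v = -6 + 0 = -6$)
$d{\left(L,c \right)} = 6$ ($d{\left(L,c \right)} = \left(-1\right) \left(-6\right) = 6$)
$x{\left(w \right)} = 144$ ($x{\left(w \right)} = 6 \left(-4\right) \left(-6\right) = \left(-24\right) \left(-6\right) = 144$)
$\frac{-5032 + 17511}{22770 + x{\left(45 \right)}} = \frac{-5032 + 17511}{22770 + 144} = \frac{12479}{22914}$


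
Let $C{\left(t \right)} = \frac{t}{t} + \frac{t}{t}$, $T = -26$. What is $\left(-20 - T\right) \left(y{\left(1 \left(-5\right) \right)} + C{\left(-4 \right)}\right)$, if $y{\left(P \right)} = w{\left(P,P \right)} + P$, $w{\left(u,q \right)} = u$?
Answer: $-48$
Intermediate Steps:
$C{\left(t \right)} = 2$ ($C{\left(t \right)} = 1 + 1 = 2$)
$y{\left(P \right)} = 2 P$ ($y{\left(P \right)} = P + P = 2 P$)
$\left(-20 - T\right) \left(y{\left(1 \left(-5\right) \right)} + C{\left(-4 \right)}\right) = \left(-20 - -26\right) \left(2 \cdot 1 \left(-5\right) + 2\right) = \left(-20 + 26\right) \left(2 \left(-5\right) + 2\right) = 6 \left(-10 + 2\right) = 6 \left(-8\right) = -48$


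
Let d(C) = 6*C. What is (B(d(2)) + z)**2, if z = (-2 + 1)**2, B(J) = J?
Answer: 169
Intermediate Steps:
z = 1 (z = (-1)**2 = 1)
(B(d(2)) + z)**2 = (6*2 + 1)**2 = (12 + 1)**2 = 13**2 = 169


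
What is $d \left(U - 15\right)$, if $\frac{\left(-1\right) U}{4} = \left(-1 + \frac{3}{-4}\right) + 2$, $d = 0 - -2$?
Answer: $-32$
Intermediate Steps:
$d = 2$ ($d = 0 + 2 = 2$)
$U = -1$ ($U = - 4 \left(\left(-1 + \frac{3}{-4}\right) + 2\right) = - 4 \left(\left(-1 + 3 \left(- \frac{1}{4}\right)\right) + 2\right) = - 4 \left(\left(-1 - \frac{3}{4}\right) + 2\right) = - 4 \left(- \frac{7}{4} + 2\right) = \left(-4\right) \frac{1}{4} = -1$)
$d \left(U - 15\right) = 2 \left(-1 - 15\right) = 2 \left(-16\right) = -32$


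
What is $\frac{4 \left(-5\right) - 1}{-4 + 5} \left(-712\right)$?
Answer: $14952$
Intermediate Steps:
$\frac{4 \left(-5\right) - 1}{-4 + 5} \left(-712\right) = \frac{-20 - 1}{1} \left(-712\right) = \left(-21\right) 1 \left(-712\right) = \left(-21\right) \left(-712\right) = 14952$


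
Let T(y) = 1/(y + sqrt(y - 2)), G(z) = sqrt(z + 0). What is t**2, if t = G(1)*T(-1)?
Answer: (1 - I*sqrt(3))**(-2) ≈ -0.125 + 0.21651*I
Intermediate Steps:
G(z) = sqrt(z)
T(y) = 1/(y + sqrt(-2 + y))
t = 1/(-1 + I*sqrt(3)) (t = sqrt(1)/(-1 + sqrt(-2 - 1)) = 1/(-1 + sqrt(-3)) = 1/(-1 + I*sqrt(3)) ≈ -0.25 - 0.43301*I)
t**2 = (-I/(I + sqrt(3)))**2 = -1/(I + sqrt(3))**2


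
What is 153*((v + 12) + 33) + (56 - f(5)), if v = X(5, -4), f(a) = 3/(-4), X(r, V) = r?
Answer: 30827/4 ≈ 7706.8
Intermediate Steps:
f(a) = -¾ (f(a) = 3*(-¼) = -¾)
v = 5
153*((v + 12) + 33) + (56 - f(5)) = 153*((5 + 12) + 33) + (56 - 1*(-¾)) = 153*(17 + 33) + (56 + ¾) = 153*50 + 227/4 = 7650 + 227/4 = 30827/4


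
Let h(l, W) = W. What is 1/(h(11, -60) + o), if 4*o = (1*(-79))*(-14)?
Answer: 2/433 ≈ 0.0046189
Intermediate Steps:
o = 553/2 (o = ((1*(-79))*(-14))/4 = (-79*(-14))/4 = (1/4)*1106 = 553/2 ≈ 276.50)
1/(h(11, -60) + o) = 1/(-60 + 553/2) = 1/(433/2) = 2/433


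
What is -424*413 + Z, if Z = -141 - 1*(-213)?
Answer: -175040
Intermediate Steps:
Z = 72 (Z = -141 + 213 = 72)
-424*413 + Z = -424*413 + 72 = -175112 + 72 = -175040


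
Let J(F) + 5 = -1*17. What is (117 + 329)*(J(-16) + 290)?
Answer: 119528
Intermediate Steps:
J(F) = -22 (J(F) = -5 - 1*17 = -5 - 17 = -22)
(117 + 329)*(J(-16) + 290) = (117 + 329)*(-22 + 290) = 446*268 = 119528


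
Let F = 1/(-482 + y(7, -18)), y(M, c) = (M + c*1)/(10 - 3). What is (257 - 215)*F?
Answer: -294/3385 ≈ -0.086854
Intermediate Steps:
y(M, c) = M/7 + c/7 (y(M, c) = (M + c)/7 = (M + c)*(⅐) = M/7 + c/7)
F = -7/3385 (F = 1/(-482 + ((⅐)*7 + (⅐)*(-18))) = 1/(-482 + (1 - 18/7)) = 1/(-482 - 11/7) = 1/(-3385/7) = -7/3385 ≈ -0.0020679)
(257 - 215)*F = (257 - 215)*(-7/3385) = 42*(-7/3385) = -294/3385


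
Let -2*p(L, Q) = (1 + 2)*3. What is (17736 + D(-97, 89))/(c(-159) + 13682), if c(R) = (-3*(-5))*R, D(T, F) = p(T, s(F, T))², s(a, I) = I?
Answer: 71025/45188 ≈ 1.5718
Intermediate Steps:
p(L, Q) = -9/2 (p(L, Q) = -(1 + 2)*3/2 = -3*3/2 = -½*9 = -9/2)
D(T, F) = 81/4 (D(T, F) = (-9/2)² = 81/4)
c(R) = 15*R
(17736 + D(-97, 89))/(c(-159) + 13682) = (17736 + 81/4)/(15*(-159) + 13682) = 71025/(4*(-2385 + 13682)) = (71025/4)/11297 = (71025/4)*(1/11297) = 71025/45188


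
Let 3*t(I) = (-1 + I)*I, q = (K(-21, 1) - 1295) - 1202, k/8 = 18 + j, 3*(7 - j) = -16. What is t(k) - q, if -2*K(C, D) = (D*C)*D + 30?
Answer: 1190681/54 ≈ 22050.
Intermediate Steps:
j = 37/3 (j = 7 - ⅓*(-16) = 7 + 16/3 = 37/3 ≈ 12.333)
K(C, D) = -15 - C*D²/2 (K(C, D) = -((D*C)*D + 30)/2 = -((C*D)*D + 30)/2 = -(C*D² + 30)/2 = -(30 + C*D²)/2 = -15 - C*D²/2)
k = 728/3 (k = 8*(18 + 37/3) = 8*(91/3) = 728/3 ≈ 242.67)
q = -5003/2 (q = ((-15 - ½*(-21)*1²) - 1295) - 1202 = ((-15 - ½*(-21)*1) - 1295) - 1202 = ((-15 + 21/2) - 1295) - 1202 = (-9/2 - 1295) - 1202 = -2599/2 - 1202 = -5003/2 ≈ -2501.5)
t(I) = I*(-1 + I)/3 (t(I) = ((-1 + I)*I)/3 = (I*(-1 + I))/3 = I*(-1 + I)/3)
t(k) - q = (⅓)*(728/3)*(-1 + 728/3) - 1*(-5003/2) = (⅓)*(728/3)*(725/3) + 5003/2 = 527800/27 + 5003/2 = 1190681/54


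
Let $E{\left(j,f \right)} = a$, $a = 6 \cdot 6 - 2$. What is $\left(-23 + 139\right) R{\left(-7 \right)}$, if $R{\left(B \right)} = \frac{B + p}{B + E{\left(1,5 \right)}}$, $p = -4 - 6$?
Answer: $- \frac{1972}{27} \approx -73.037$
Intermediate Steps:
$a = 34$ ($a = 36 - 2 = 34$)
$E{\left(j,f \right)} = 34$
$p = -10$ ($p = -4 - 6 = -10$)
$R{\left(B \right)} = \frac{-10 + B}{34 + B}$ ($R{\left(B \right)} = \frac{B - 10}{B + 34} = \frac{-10 + B}{34 + B}$)
$\left(-23 + 139\right) R{\left(-7 \right)} = \left(-23 + 139\right) \frac{-10 - 7}{34 - 7} = 116 \cdot \frac{1}{27} \left(-17\right) = 116 \left(- \frac{17}{27}\right) = - \frac{1972}{27}$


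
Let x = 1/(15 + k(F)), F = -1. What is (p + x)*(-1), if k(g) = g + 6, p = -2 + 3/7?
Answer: 213/140 ≈ 1.5214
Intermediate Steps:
p = -11/7 (p = -2 + 3*(⅐) = -2 + 3/7 = -11/7 ≈ -1.5714)
k(g) = 6 + g
x = 1/20 (x = 1/(15 + (6 - 1)) = 1/(15 + 5) = 1/20 ≈ 0.050000)
(p + x)*(-1) = (-11/7 + 1/20)*(-1) = -213/140*(-1) = 213/140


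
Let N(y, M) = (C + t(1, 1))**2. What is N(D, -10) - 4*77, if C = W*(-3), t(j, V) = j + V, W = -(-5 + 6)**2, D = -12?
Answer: -283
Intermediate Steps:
W = -1 (W = -1*1**2 = -1*1 = -1)
t(j, V) = V + j
C = 3 (C = -1*(-3) = 3)
N(y, M) = 25 (N(y, M) = (3 + (1 + 1))**2 = (3 + 2)**2 = 5**2 = 25)
N(D, -10) - 4*77 = 25 - 4*77 = 25 - 308 = -283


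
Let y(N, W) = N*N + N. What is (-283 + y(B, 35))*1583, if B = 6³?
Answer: 73750387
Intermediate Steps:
B = 216
y(N, W) = N + N² (y(N, W) = N² + N = N + N²)
(-283 + y(B, 35))*1583 = (-283 + 216*(1 + 216))*1583 = (-283 + 216*217)*1583 = (-283 + 46872)*1583 = 46589*1583 = 73750387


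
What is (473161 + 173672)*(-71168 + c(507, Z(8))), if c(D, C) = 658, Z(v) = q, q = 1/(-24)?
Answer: -45608194830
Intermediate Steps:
q = -1/24 ≈ -0.041667
Z(v) = -1/24
(473161 + 173672)*(-71168 + c(507, Z(8))) = (473161 + 173672)*(-71168 + 658) = 646833*(-70510) = -45608194830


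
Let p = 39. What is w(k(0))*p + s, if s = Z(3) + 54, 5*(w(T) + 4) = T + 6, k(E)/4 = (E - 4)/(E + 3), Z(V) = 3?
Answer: -469/5 ≈ -93.800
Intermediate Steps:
k(E) = 4*(-4 + E)/(3 + E) (k(E) = 4*((E - 4)/(E + 3)) = 4*((-4 + E)/(3 + E)) = 4*(-4 + E)/(3 + E))
w(T) = -14/5 + T/5 (w(T) = -4 + (T + 6)/5 = -4 + (6 + T)/5 = -4 + (6/5 + T/5) = -14/5 + T/5)
s = 57 (s = 3 + 54 = 57)
w(k(0))*p + s = (-14/5 + (4*(-4 + 0)/(3 + 0))/5)*39 + 57 = (-14/5 + (4*(-4)/3)/5)*39 + 57 = (-14/5 + (4*(⅓)*(-4))/5)*39 + 57 = (-14/5 + (⅕)*(-16/3))*39 + 57 = (-14/5 - 16/15)*39 + 57 = -58/15*39 + 57 = -754/5 + 57 = -469/5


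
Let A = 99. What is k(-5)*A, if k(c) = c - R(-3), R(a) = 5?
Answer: -990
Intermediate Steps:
k(c) = -5 + c (k(c) = c - 1*5 = c - 5 = -5 + c)
k(-5)*A = (-5 - 5)*99 = -10*99 = -990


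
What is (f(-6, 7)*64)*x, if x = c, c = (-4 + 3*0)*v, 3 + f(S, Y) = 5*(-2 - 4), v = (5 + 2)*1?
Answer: 59136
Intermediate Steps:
v = 7 (v = 7*1 = 7)
f(S, Y) = -33 (f(S, Y) = -3 + 5*(-2 - 4) = -3 + 5*(-6) = -3 - 30 = -33)
c = -28 (c = (-4 + 3*0)*7 = (-4 + 0)*7 = -4*7 = -28)
x = -28
(f(-6, 7)*64)*x = -33*64*(-28) = -2112*(-28) = 59136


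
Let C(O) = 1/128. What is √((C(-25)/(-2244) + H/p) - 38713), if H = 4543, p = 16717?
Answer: I*√3486551968896810954162/300103584 ≈ 196.76*I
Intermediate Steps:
C(O) = 1/128
√((C(-25)/(-2244) + H/p) - 38713) = √(((1/128)/(-2244) + 4543/16717) - 38713) = √(((1/128)*(-1/2244) + 4543*(1/16717)) - 38713) = √((-1/287232 + 4543/16717) - 38713) = √(1304878259/4801657344 - 38713) = √(-185885255880013/4801657344) = I*√3486551968896810954162/300103584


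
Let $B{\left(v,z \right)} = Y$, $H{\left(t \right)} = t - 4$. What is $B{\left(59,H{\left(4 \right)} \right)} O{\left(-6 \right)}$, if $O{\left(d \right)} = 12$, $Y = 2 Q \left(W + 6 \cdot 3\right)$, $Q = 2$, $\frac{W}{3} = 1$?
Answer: $1008$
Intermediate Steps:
$W = 3$ ($W = 3 \cdot 1 = 3$)
$Y = 84$ ($Y = 2 \cdot 2 \left(3 + 6 \cdot 3\right) = 4 \left(3 + 18\right) = 4 \cdot 21 = 84$)
$H{\left(t \right)} = -4 + t$ ($H{\left(t \right)} = t - 4 = -4 + t$)
$B{\left(v,z \right)} = 84$
$B{\left(59,H{\left(4 \right)} \right)} O{\left(-6 \right)} = 84 \cdot 12 = 1008$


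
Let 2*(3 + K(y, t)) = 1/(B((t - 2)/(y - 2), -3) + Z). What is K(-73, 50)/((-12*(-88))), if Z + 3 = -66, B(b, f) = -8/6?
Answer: -423/148544 ≈ -0.0028476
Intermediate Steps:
B(b, f) = -4/3 (B(b, f) = -8*⅙ = -4/3)
Z = -69 (Z = -3 - 66 = -69)
K(y, t) = -1269/422 (K(y, t) = -3 + 1/(2*(-4/3 - 69)) = -3 + 1/(2*(-211/3)) = -3 + (½)*(-3/211) = -3 - 3/422 = -1269/422)
K(-73, 50)/((-12*(-88))) = -1269/(422*((-12*(-88)))) = -1269/422/1056 = -1269/422*1/1056 = -423/148544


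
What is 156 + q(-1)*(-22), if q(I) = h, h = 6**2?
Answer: -636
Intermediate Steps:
h = 36
q(I) = 36
156 + q(-1)*(-22) = 156 + 36*(-22) = 156 - 792 = -636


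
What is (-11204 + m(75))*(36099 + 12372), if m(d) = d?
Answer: -539433759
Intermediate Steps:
(-11204 + m(75))*(36099 + 12372) = (-11204 + 75)*(36099 + 12372) = -11129*48471 = -539433759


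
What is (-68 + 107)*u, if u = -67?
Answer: -2613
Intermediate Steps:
(-68 + 107)*u = (-68 + 107)*(-67) = 39*(-67) = -2613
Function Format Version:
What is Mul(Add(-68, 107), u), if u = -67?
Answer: -2613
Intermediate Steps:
Mul(Add(-68, 107), u) = Mul(Add(-68, 107), -67) = Mul(39, -67) = -2613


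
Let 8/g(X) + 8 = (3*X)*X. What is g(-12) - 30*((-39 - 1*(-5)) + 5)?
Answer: 46111/53 ≈ 870.02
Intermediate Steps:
g(X) = 8/(-8 + 3*X²) (g(X) = 8/(-8 + (3*X)*X) = 8/(-8 + 3*X²))
g(-12) - 30*((-39 - 1*(-5)) + 5) = 8/(-8 + 3*(-12)²) - 30*((-39 - 1*(-5)) + 5) = 8/(-8 + 3*144) - 30*((-39 + 5) + 5) = 8/(-8 + 432) - 30*(-34 + 5) = 8/424 - 30*(-29) = 8*(1/424) + 870 = 1/53 + 870 = 46111/53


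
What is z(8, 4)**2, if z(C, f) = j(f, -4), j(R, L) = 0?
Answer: 0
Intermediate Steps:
z(C, f) = 0
z(8, 4)**2 = 0**2 = 0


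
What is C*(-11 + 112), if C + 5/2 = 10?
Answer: 1515/2 ≈ 757.50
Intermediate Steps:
C = 15/2 (C = -5/2 + 10 = 15/2 ≈ 7.5000)
C*(-11 + 112) = 15*(-11 + 112)/2 = (15/2)*101 = 1515/2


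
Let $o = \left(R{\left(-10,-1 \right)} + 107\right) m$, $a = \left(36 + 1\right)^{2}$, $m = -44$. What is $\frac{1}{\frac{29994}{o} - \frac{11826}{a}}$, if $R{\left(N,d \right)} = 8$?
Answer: $- \frac{3463570}{50450673} \approx -0.068653$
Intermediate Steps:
$a = 1369$ ($a = 37^{2} = 1369$)
$o = -5060$ ($o = \left(8 + 107\right) \left(-44\right) = 115 \left(-44\right) = -5060$)
$\frac{1}{\frac{29994}{o} - \frac{11826}{a}} = \frac{1}{\frac{29994}{-5060} - \frac{11826}{1369}} = \frac{1}{29994 \left(- \frac{1}{5060}\right) - \frac{11826}{1369}} = \frac{1}{- \frac{14997}{2530} - \frac{11826}{1369}} = \frac{1}{- \frac{50450673}{3463570}} = - \frac{3463570}{50450673}$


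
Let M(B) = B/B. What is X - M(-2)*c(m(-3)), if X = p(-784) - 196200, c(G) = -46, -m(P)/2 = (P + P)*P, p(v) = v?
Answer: -196938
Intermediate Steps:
M(B) = 1
m(P) = -4*P**2 (m(P) = -2*(P + P)*P = -2*2*P*P = -4*P**2)
X = -196984 (X = -784 - 196200 = -196984)
X - M(-2)*c(m(-3)) = -196984 - (-46) = -196984 - 1*(-46) = -196984 + 46 = -196938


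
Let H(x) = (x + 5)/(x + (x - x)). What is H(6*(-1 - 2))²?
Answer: 169/324 ≈ 0.52160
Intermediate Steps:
H(x) = (5 + x)/x (H(x) = (5 + x)/(x + 0) = (5 + x)/x)
H(6*(-1 - 2))² = ((5 + 6*(-1 - 2))/((6*(-1 - 2))))² = ((5 + 6*(-3))/((6*(-3))))² = ((5 - 18)/(-18))² = (-1/18*(-13))² = (13/18)² = 169/324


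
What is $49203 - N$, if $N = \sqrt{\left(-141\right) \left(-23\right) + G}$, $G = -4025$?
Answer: $49203 - i \sqrt{782} \approx 49203.0 - 27.964 i$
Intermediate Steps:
$N = i \sqrt{782}$ ($N = \sqrt{\left(-141\right) \left(-23\right) - 4025} = \sqrt{3243 - 4025} = \sqrt{-782} = i \sqrt{782} \approx 27.964 i$)
$49203 - N = 49203 - i \sqrt{782}$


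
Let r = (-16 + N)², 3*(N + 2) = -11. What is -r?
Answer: -4225/9 ≈ -469.44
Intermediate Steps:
N = -17/3 (N = -2 + (⅓)*(-11) = -2 - 11/3 = -17/3 ≈ -5.6667)
r = 4225/9 (r = (-16 - 17/3)² = (-65/3)² = 4225/9 ≈ 469.44)
-r = -1*4225/9 = -4225/9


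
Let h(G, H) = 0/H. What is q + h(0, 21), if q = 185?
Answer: 185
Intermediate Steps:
h(G, H) = 0
q + h(0, 21) = 185 + 0 = 185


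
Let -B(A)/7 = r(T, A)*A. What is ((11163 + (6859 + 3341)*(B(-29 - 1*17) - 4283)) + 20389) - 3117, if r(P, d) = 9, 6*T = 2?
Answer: -14098565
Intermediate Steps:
T = 1/3 (T = (1/6)*2 = 1/3 ≈ 0.33333)
B(A) = -63*A
((11163 + (6859 + 3341)*(B(-29 - 1*17) - 4283)) + 20389) - 3117 = ((11163 + (6859 + 3341)*(-63*(-29 - 1*17) - 4283)) + 20389) - 3117 = ((11163 + 10200*(-63*(-29 - 17) - 4283)) + 20389) - 3117 = ((11163 + 10200*(-63*(-46) - 4283)) + 20389) - 3117 = ((11163 + 10200*(2898 - 4283)) + 20389) - 3117 = ((11163 + 10200*(-1385)) + 20389) - 3117 = ((11163 - 14127000) + 20389) - 3117 = (-14115837 + 20389) - 3117 = -14095448 - 3117 = -14098565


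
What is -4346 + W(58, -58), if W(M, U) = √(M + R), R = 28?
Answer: -4346 + √86 ≈ -4336.7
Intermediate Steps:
W(M, U) = √(28 + M) (W(M, U) = √(M + 28) = √(28 + M))
-4346 + W(58, -58) = -4346 + √(28 + 58) = -4346 + √86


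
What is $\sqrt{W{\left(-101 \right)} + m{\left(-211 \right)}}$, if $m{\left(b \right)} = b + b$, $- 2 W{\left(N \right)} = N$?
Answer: $\frac{i \sqrt{1486}}{2} \approx 19.274 i$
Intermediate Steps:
$W{\left(N \right)} = - \frac{N}{2}$
$m{\left(b \right)} = 2 b$
$\sqrt{W{\left(-101 \right)} + m{\left(-211 \right)}} = \sqrt{\left(- \frac{1}{2}\right) \left(-101\right) + 2 \left(-211\right)} = \sqrt{\frac{101}{2} - 422} = \sqrt{- \frac{743}{2}} = \frac{i \sqrt{1486}}{2}$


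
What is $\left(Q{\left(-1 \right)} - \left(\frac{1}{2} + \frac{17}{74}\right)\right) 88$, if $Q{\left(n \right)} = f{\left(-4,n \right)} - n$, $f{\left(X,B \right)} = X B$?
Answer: $\frac{13904}{37} \approx 375.78$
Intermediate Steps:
$f{\left(X,B \right)} = B X$
$Q{\left(n \right)} = - 5 n$ ($Q{\left(n \right)} = n \left(-4\right) - n = - 4 n - n = - 5 n$)
$\left(Q{\left(-1 \right)} - \left(\frac{1}{2} + \frac{17}{74}\right)\right) 88 = \left(\left(-5\right) \left(-1\right) - \left(\frac{1}{2} + \frac{17}{74}\right)\right) 88 = \left(5 - \frac{27}{37}\right) 88 = \frac{158}{37} \cdot 88 = \frac{13904}{37}$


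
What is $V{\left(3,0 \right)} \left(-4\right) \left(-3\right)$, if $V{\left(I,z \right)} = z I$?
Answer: $0$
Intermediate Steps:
$V{\left(I,z \right)} = I z$
$V{\left(3,0 \right)} \left(-4\right) \left(-3\right) = 3 \cdot 0 \left(-4\right) \left(-3\right) = 0 \left(-4\right) \left(-3\right) = 0 \left(-3\right) = 0$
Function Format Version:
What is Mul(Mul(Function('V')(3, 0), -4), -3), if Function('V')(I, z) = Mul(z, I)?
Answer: 0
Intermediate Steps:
Function('V')(I, z) = Mul(I, z)
Mul(Mul(Function('V')(3, 0), -4), -3) = Mul(Mul(Mul(3, 0), -4), -3) = Mul(Mul(0, -4), -3) = Mul(0, -3) = 0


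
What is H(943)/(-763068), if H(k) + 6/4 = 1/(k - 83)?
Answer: 1289/656238480 ≈ 1.9642e-6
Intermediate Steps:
H(k) = -3/2 + 1/(-83 + k) (H(k) = -3/2 + 1/(k - 83) = -3/2 + 1/(-83 + k))
H(943)/(-763068) = ((251 - 3*943)/(2*(-83 + 943)))/(-763068) = ((1/2)*(251 - 2829)/860)*(-1/763068) = ((1/2)*(1/860)*(-2578))*(-1/763068) = -1289/860*(-1/763068) = 1289/656238480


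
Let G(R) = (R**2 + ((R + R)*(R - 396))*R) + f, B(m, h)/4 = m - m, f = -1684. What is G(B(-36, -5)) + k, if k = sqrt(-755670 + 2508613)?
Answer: -1684 + sqrt(1752943) ≈ -360.01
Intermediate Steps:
B(m, h) = 0 (B(m, h) = 4*(m - m) = 4*0 = 0)
k = sqrt(1752943) ≈ 1324.0
G(R) = -1684 + R**2 + 2*R**2*(-396 + R) (G(R) = (R**2 + ((R + R)*(R - 396))*R) - 1684 = (R**2 + ((2*R)*(-396 + R))*R) - 1684 = (R**2 + (2*R*(-396 + R))*R) - 1684 = (R**2 + 2*R**2*(-396 + R)) - 1684 = -1684 + R**2 + 2*R**2*(-396 + R))
G(B(-36, -5)) + k = (-1684 - 791*0**2 + 2*0**3) + sqrt(1752943) = (-1684 - 791*0 + 2*0) + sqrt(1752943) = (-1684 + 0 + 0) + sqrt(1752943) = -1684 + sqrt(1752943)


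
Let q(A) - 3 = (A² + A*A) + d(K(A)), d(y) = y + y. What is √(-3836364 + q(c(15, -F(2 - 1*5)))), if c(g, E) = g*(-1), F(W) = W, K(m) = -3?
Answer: 9*I*√47357 ≈ 1958.5*I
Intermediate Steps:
c(g, E) = -g
d(y) = 2*y
q(A) = -3 + 2*A² (q(A) = 3 + ((A² + A*A) + 2*(-3)) = 3 + ((A² + A²) - 6) = 3 + (2*A² - 6) = 3 + (-6 + 2*A²) = -3 + 2*A²)
√(-3836364 + q(c(15, -F(2 - 1*5)))) = √(-3836364 + (-3 + 2*(-1*15)²)) = √(-3836364 + (-3 + 2*(-15)²)) = √(-3836364 + (-3 + 2*225)) = √(-3836364 + (-3 + 450)) = √(-3836364 + 447) = √(-3835917) = 9*I*√47357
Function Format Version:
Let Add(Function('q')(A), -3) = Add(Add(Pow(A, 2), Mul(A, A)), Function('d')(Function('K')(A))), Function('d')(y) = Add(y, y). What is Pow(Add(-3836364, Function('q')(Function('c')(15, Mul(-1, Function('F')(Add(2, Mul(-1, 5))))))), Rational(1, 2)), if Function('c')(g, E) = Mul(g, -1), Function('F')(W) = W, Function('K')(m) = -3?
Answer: Mul(9, I, Pow(47357, Rational(1, 2))) ≈ Mul(1958.5, I)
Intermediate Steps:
Function('c')(g, E) = Mul(-1, g)
Function('d')(y) = Mul(2, y)
Function('q')(A) = Add(-3, Mul(2, Pow(A, 2))) (Function('q')(A) = Add(3, Add(Add(Pow(A, 2), Mul(A, A)), Mul(2, -3))) = Add(3, Add(Add(Pow(A, 2), Pow(A, 2)), -6)) = Add(3, Add(Mul(2, Pow(A, 2)), -6)) = Add(3, Add(-6, Mul(2, Pow(A, 2)))) = Add(-3, Mul(2, Pow(A, 2))))
Pow(Add(-3836364, Function('q')(Function('c')(15, Mul(-1, Function('F')(Add(2, Mul(-1, 5))))))), Rational(1, 2)) = Pow(Add(-3836364, Add(-3, Mul(2, Pow(Mul(-1, 15), 2)))), Rational(1, 2)) = Pow(Add(-3836364, Add(-3, Mul(2, Pow(-15, 2)))), Rational(1, 2)) = Pow(Add(-3836364, Add(-3, Mul(2, 225))), Rational(1, 2)) = Pow(Add(-3836364, Add(-3, 450)), Rational(1, 2)) = Pow(Add(-3836364, 447), Rational(1, 2)) = Pow(-3835917, Rational(1, 2)) = Mul(9, I, Pow(47357, Rational(1, 2)))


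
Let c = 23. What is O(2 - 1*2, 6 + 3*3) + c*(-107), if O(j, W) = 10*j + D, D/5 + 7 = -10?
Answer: -2546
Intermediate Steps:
D = -85 (D = -35 + 5*(-10) = -35 - 50 = -85)
O(j, W) = -85 + 10*j (O(j, W) = 10*j - 85 = -85 + 10*j)
O(2 - 1*2, 6 + 3*3) + c*(-107) = (-85 + 10*(2 - 1*2)) + 23*(-107) = (-85 + 10*(2 - 2)) - 2461 = (-85 + 10*0) - 2461 = (-85 + 0) - 2461 = -85 - 2461 = -2546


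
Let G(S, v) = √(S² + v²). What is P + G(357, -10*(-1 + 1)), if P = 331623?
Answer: 331980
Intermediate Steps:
P + G(357, -10*(-1 + 1)) = 331623 + √(357² + (-10*(-1 + 1))²) = 331623 + √(127449 + (-10*0)²) = 331623 + √(127449 + 0²) = 331623 + √(127449 + 0) = 331623 + √127449 = 331623 + 357 = 331980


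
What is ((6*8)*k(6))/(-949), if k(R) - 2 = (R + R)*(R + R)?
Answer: -96/13 ≈ -7.3846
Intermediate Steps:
k(R) = 2 + 4*R² (k(R) = 2 + (R + R)*(R + R) = 2 + (2*R)*(2*R) = 2 + 4*R²)
((6*8)*k(6))/(-949) = ((6*8)*(2 + 4*6²))/(-949) = (48*(2 + 4*36))*(-1/949) = (48*(2 + 144))*(-1/949) = (48*146)*(-1/949) = 7008*(-1/949) = -96/13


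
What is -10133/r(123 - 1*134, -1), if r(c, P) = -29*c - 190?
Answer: -10133/129 ≈ -78.550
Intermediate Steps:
r(c, P) = -190 - 29*c
-10133/r(123 - 1*134, -1) = -10133/(-190 - 29*(123 - 1*134)) = -10133/(-190 - 29*(123 - 134)) = -10133/(-190 - 29*(-11)) = -10133/(-190 + 319) = -10133/129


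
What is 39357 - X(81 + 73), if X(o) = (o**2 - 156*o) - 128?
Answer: 39793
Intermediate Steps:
X(o) = -128 + o**2 - 156*o
39357 - X(81 + 73) = 39357 - (-128 + (81 + 73)**2 - 156*(81 + 73)) = 39357 - (-128 + 154**2 - 156*154) = 39357 - (-128 + 23716 - 24024) = 39357 - 1*(-436) = 39357 + 436 = 39793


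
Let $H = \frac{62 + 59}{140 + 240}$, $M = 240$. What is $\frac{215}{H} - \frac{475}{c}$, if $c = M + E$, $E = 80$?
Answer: $\frac{5217305}{7744} \approx 673.72$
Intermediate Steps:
$c = 320$ ($c = 240 + 80 = 320$)
$H = \frac{121}{380} \approx 0.31842$
$\frac{215}{H} - \frac{475}{c} = \frac{215}{\frac{121}{380}} - \frac{475}{320} = 215 \cdot \frac{380}{121} - \frac{95}{64} = \frac{81700}{121} - \frac{95}{64} = \frac{5217305}{7744}$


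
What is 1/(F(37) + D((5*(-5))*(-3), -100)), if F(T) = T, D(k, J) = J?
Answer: -1/63 ≈ -0.015873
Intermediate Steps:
1/(F(37) + D((5*(-5))*(-3), -100)) = 1/(37 - 100) = 1/(-63) = -1/63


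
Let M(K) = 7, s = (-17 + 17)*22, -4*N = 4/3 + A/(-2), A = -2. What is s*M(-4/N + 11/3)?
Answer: 0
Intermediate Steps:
N = -7/12 (N = -(4/3 - 2/(-2))/4 = -(4*(⅓) - 2*(-½))/4 = -(4/3 + 1)/4 = -¼*7/3 = -7/12 ≈ -0.58333)
s = 0 (s = 0*22 = 0)
s*M(-4/N + 11/3) = 0*7 = 0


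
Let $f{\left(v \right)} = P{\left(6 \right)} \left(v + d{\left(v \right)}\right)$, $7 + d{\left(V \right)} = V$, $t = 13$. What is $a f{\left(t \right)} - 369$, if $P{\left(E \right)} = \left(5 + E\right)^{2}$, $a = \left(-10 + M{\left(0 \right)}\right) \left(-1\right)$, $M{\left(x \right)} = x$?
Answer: $22621$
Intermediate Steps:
$d{\left(V \right)} = -7 + V$
$a = 10$ ($a = \left(-10 + 0\right) \left(-1\right) = \left(-10\right) \left(-1\right) = 10$)
$f{\left(v \right)} = -847 + 242 v$ ($f{\left(v \right)} = \left(5 + 6\right)^{2} \left(v + \left(-7 + v\right)\right) = 11^{2} \left(-7 + 2 v\right) = 121 \left(-7 + 2 v\right) = -847 + 242 v$)
$a f{\left(t \right)} - 369 = 10 \left(-847 + 242 \cdot 13\right) - 369 = 10 \left(-847 + 3146\right) - 369 = 10 \cdot 2299 - 369 = 22990 - 369 = 22621$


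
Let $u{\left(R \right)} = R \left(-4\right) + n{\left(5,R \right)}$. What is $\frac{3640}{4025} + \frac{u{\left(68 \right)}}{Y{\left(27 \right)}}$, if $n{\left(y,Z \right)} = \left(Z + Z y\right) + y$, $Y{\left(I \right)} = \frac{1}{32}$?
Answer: $\frac{518984}{115} \approx 4512.9$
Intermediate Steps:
$Y{\left(I \right)} = \frac{1}{32}$
$n{\left(y,Z \right)} = Z + y + Z y$
$u{\left(R \right)} = 5 + 2 R$ ($u{\left(R \right)} = R \left(-4\right) + \left(R + 5 + R 5\right) = - 4 R + \left(R + 5 + 5 R\right) = - 4 R + \left(5 + 6 R\right) = 5 + 2 R$)
$\frac{3640}{4025} + \frac{u{\left(68 \right)}}{Y{\left(27 \right)}} = \frac{3640}{4025} + \left(5 + 2 \cdot 68\right) \frac{1}{\frac{1}{32}} = 3640 \cdot \frac{1}{4025} + \left(5 + 136\right) 32 = \frac{104}{115} + 141 \cdot 32 = \frac{104}{115} + 4512 = \frac{518984}{115}$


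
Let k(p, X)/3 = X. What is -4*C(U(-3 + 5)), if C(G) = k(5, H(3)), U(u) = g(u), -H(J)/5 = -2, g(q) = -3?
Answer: -120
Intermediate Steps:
H(J) = 10 (H(J) = -5*(-2) = 10)
k(p, X) = 3*X
U(u) = -3
C(G) = 30 (C(G) = 3*10 = 30)
-4*C(U(-3 + 5)) = -4*30 = -120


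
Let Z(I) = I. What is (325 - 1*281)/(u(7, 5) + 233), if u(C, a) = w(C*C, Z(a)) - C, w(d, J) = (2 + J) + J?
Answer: 22/119 ≈ 0.18487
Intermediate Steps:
w(d, J) = 2 + 2*J
u(C, a) = 2 - C + 2*a (u(C, a) = (2 + 2*a) - C = 2 - C + 2*a)
(325 - 1*281)/(u(7, 5) + 233) = (325 - 1*281)/((2 - 1*7 + 2*5) + 233) = (325 - 281)/((2 - 7 + 10) + 233) = 44/(5 + 233) = 44/238 = (1/238)*44 = 22/119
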